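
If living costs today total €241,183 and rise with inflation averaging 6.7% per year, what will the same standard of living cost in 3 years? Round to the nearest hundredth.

Cumulative price-level factor: (1+6.7%)^3 = 1.214767763.
Multiplying €241,183 by the price-level factor gives the future nominal sum.

€292,981.33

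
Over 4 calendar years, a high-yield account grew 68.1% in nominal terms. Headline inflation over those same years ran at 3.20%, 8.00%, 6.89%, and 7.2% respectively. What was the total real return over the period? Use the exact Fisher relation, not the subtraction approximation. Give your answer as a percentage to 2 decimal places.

Cumulative inflation factor: 1.0320 × 1.0800 × 1.0689 × 1.072 ≈ 1.27713.
Nominal growth factor: 1.68100. Real growth factor = 1.68100 / 1.27713 ≈ 1.31623.
Total real return ≈ 31.6232%.

31.62%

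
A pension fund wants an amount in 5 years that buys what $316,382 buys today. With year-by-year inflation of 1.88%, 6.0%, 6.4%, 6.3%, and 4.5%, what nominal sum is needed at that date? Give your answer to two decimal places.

$403,829.23

Cumulative price-level factor: 1.0188 × 1.060 × 1.064 × 1.063 × 1.045 ≈ 1.2763976164.
Multiplying $316,382 by the price-level factor gives the future nominal sum.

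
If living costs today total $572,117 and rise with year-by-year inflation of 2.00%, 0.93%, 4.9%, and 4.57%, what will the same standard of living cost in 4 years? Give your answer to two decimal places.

Cumulative price-level factor: 1.0200 × 1.0093 × 1.049 × 1.0457 ≈ 1.1292836522.
Multiplying $572,117 by the price-level factor gives the future nominal sum.

$646,082.38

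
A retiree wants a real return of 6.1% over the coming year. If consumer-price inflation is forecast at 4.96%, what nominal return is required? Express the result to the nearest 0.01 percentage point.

By the Fisher equation, 1 + r_nom = (1 + 6.1%)(1 + 4.96%) = 1.061 × 1.0496 = 1.1136256.
So r_nom = 11.36256%.

11.36%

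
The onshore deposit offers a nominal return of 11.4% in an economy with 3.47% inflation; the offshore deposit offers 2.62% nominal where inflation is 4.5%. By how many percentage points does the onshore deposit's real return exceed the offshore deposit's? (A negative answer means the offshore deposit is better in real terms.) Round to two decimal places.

9.46

The onshore deposit real return: 1.114/1.0347 − 1 = 7.664%.
The offshore deposit real return: 1.0262/1.045 − 1 = -1.799%.
Difference: 7.664 − (-1.799) = 9.463 pp.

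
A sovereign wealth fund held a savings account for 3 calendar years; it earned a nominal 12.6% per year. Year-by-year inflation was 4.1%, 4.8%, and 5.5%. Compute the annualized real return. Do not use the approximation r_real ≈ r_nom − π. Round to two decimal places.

Cumulative inflation factor: 1.041 × 1.048 × 1.055 ≈ 1.15097.
Nominal growth factor: 1.42763. Real growth factor = 1.42763 / 1.15097 ≈ 1.24037.
Annualized: 1.24037^(1/3) − 1 ≈ 0.07444.

7.44%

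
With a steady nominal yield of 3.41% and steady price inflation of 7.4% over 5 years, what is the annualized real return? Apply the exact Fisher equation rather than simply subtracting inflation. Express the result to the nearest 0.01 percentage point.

-3.72%

With constant rates the annual real return is the same each year: (1+3.41%)/(1+7.4%) − 1 = -0.03715.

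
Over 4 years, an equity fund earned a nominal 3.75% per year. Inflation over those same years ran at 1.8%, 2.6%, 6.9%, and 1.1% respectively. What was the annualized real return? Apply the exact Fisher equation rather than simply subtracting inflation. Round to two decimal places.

0.65%

Cumulative inflation factor: 1.018 × 1.026 × 1.069 × 1.011 ≈ 1.12882.
Nominal growth factor: 1.15865. Real growth factor = 1.15865 / 1.12882 ≈ 1.02643.
Annualized: 1.02643^(1/4) − 1 ≈ 0.00654.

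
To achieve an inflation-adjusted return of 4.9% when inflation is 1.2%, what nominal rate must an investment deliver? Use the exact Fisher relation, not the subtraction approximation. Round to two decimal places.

6.16%

By the Fisher equation, 1 + r_nom = (1 + 4.9%)(1 + 1.2%) = 1.049 × 1.012 = 1.061588.
So r_nom = 6.1588%.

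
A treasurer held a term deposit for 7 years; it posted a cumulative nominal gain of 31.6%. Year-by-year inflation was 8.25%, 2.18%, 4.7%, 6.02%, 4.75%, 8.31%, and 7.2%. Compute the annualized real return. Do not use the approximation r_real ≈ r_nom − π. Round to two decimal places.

Cumulative inflation factor: 1.0825 × 1.0218 × 1.047 × 1.0602 × 1.0475 × 1.0831 × 1.072 ≈ 1.49330.
Nominal growth factor: 1.31600. Real growth factor = 1.31600 / 1.49330 ≈ 0.88127.
Annualized: 0.88127^(1/7) − 1 ≈ -0.01789.

-1.79%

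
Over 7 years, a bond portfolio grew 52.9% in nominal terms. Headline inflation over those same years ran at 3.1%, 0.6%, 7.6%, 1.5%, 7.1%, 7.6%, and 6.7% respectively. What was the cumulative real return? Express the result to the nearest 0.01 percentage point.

Cumulative inflation factor: 1.031 × 1.006 × 1.076 × 1.015 × 1.071 × 1.076 × 1.067 ≈ 1.39284.
Nominal growth factor: 1.52900. Real growth factor = 1.52900 / 1.39284 ≈ 1.09776.
Total real return ≈ 9.7757%.

9.78%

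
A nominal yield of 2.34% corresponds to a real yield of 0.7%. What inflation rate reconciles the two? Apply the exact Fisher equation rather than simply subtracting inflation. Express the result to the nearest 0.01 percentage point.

From (1+r_nom) = (1+r_real)(1+π), we get 1+π = (1 + 2.34%)/(1 + 0.7%) = 1.0234/1.007 ≈ 1.01629.
So π ≈ 1.6286%.

1.63%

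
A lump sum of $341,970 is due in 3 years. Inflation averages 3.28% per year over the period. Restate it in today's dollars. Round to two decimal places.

Price-level factor over 3 years: (1 + 3.28%)^3 ≈ 1.1016628076.
Purchasing power today: $341,970 divided by that factor.

$310,412.59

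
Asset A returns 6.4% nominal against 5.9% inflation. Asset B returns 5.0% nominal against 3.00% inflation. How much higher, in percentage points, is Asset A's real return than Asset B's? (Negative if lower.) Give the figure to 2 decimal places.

Asset A real return: 1.064/1.059 − 1 = 0.472%.
Asset B real return: 1.050/1.0300 − 1 = 1.942%.
Difference: 0.472 − 1.942 = -1.470 pp.

-1.47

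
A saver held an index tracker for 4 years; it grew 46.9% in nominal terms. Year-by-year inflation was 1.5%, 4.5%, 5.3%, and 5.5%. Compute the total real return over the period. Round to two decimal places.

24.67%

Cumulative inflation factor: 1.015 × 1.045 × 1.053 × 1.055 ≈ 1.17832.
Nominal growth factor: 1.46900. Real growth factor = 1.46900 / 1.17832 ≈ 1.24669.
Total real return ≈ 24.6690%.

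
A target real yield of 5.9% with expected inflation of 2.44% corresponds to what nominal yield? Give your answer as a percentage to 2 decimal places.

By the Fisher equation, 1 + r_nom = (1 + 5.9%)(1 + 2.44%) = 1.059 × 1.0244 = 1.0848396.
So r_nom = 8.48396%.

8.48%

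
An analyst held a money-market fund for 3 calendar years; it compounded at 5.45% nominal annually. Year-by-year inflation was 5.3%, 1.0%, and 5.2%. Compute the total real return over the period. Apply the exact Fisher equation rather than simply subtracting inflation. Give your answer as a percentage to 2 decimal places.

4.80%

Cumulative inflation factor: 1.053 × 1.010 × 1.052 ≈ 1.11883.
Nominal growth factor: 1.17257. Real growth factor = 1.17257 / 1.11883 ≈ 1.04803.
Total real return ≈ 4.8031%.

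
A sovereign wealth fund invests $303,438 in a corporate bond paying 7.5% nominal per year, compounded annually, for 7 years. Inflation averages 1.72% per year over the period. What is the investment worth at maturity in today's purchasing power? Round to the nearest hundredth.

Nominal value at maturity: $303,438 × (1 + 7.5%)^7 ≈ $503,418.55.
Price-level factor over 7 years: (1 + 1.72%)^7 ≈ 1.1267938307.
The maturity value deflated by that factor is the answer in today's purchasing power.

$446,770.77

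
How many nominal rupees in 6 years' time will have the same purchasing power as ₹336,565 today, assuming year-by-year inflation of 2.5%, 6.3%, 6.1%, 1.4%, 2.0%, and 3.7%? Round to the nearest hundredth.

Cumulative price-level factor: 1.025 × 1.063 × 1.061 × 1.014 × 1.020 × 1.037 ≈ 1.2399078140.
Multiplying ₹336,565 by the price-level factor gives the future nominal sum.

₹417,309.57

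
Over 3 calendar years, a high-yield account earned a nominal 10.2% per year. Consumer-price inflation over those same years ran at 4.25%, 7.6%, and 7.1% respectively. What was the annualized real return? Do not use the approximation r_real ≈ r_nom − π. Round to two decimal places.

3.66%

Cumulative inflation factor: 1.0425 × 1.076 × 1.071 ≈ 1.20137.
Nominal growth factor: 1.33827. Real growth factor = 1.33827 / 1.20137 ≈ 1.11395.
Annualized: 1.11395^(1/3) − 1 ≈ 0.03663.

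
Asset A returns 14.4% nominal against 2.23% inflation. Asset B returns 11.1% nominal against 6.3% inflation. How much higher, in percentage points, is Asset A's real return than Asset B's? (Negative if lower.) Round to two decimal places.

Asset A real return: 1.144/1.0223 − 1 = 11.905%.
Asset B real return: 1.111/1.063 − 1 = 4.516%.
Difference: 11.905 − 4.516 = 7.389 pp.

7.39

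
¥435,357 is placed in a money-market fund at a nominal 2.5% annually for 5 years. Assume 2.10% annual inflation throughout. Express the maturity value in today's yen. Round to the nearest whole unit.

¥443,952

Nominal value at maturity: ¥435,357 × (1 + 2.5%)^5 ≈ ¥492,566.
Price-level factor over 5 years: (1 + 2.10%)^5 ≈ 1.1095035865.
The maturity value deflated by that factor is the answer in today's purchasing power.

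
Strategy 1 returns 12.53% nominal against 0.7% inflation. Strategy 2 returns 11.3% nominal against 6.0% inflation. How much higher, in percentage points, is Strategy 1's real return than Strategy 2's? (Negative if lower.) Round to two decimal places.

6.75

Strategy 1 real return: 1.1253/1.007 − 1 = 11.748%.
Strategy 2 real return: 1.113/1.060 − 1 = 5.000%.
Difference: 11.748 − 5.000 = 6.748 pp.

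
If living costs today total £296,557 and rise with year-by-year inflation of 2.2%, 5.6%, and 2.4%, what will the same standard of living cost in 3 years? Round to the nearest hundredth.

Cumulative price-level factor: 1.022 × 1.056 × 1.024 = 1.105133568.
Multiplying £296,557 by the price-level factor gives the future nominal sum.

£327,735.10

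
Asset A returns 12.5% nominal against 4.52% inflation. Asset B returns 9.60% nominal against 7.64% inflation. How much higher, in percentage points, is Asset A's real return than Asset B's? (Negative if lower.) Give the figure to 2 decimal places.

5.81

Asset A real return: 1.125/1.0452 − 1 = 7.635%.
Asset B real return: 1.0960/1.0764 − 1 = 1.821%.
Difference: 7.635 − 1.821 = 5.814 pp.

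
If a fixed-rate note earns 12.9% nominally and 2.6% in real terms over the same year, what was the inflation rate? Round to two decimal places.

10.04%

From (1+r_nom) = (1+r_real)(1+π), we get 1+π = (1 + 12.9%)/(1 + 2.6%) = 1.129/1.026 ≈ 1.10039.
So π ≈ 10.0390%.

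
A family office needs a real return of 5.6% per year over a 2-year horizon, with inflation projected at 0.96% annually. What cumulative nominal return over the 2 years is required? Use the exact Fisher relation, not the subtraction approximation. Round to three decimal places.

13.665%

Required annual nominal rate: (1+5.6%)(1+0.96%) − 1 = 6.61376%.
Cumulative over 2 years: (1 + 0.0661376)^2 − 1 ≈ 0.13665.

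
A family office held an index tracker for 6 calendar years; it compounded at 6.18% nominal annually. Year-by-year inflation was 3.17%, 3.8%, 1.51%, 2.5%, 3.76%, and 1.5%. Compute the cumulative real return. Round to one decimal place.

22.1%

Cumulative inflation factor: 1.0317 × 1.038 × 1.0151 × 1.025 × 1.0376 × 1.015 ≈ 1.17349.
Nominal growth factor: 1.43303. Real growth factor = 1.43303 / 1.17349 ≈ 1.22117.
Total real return ≈ 22.1172%.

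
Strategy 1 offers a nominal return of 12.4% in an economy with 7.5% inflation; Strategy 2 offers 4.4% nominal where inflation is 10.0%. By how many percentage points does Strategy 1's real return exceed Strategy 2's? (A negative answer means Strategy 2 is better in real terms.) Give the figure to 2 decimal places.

Strategy 1 real return: 1.124/1.075 − 1 = 4.558%.
Strategy 2 real return: 1.044/1.100 − 1 = -5.091%.
Difference: 4.558 − (-5.091) = 9.649 pp.

9.65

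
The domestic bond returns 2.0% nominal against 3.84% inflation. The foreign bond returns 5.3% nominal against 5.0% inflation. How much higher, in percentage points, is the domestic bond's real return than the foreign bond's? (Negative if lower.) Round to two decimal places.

-2.06

The domestic bond real return: 1.020/1.0384 − 1 = -1.772%.
The foreign bond real return: 1.053/1.050 − 1 = 0.286%.
Difference: -1.772 − 0.286 = -2.058 pp.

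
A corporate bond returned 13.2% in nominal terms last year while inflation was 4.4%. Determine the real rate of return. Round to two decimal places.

Real return via the Fisher equation: (1 + 13.2%)/(1 + 4.4%) − 1 = 1.132/1.044 − 1 ≈ 0.08429.

8.43%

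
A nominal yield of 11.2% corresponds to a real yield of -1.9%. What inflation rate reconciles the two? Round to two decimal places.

From (1+r_nom) = (1+r_real)(1+π), we get 1+π = (1 + 11.2%)/(1 − 1.9%) = 1.112/0.981 ≈ 1.13354.
So π ≈ 13.3537%.

13.35%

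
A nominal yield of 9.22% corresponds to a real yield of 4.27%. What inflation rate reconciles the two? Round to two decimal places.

From (1+r_nom) = (1+r_real)(1+π), we get 1+π = (1 + 9.22%)/(1 + 4.27%) = 1.0922/1.0427 ≈ 1.04747.
So π ≈ 4.7473%.

4.75%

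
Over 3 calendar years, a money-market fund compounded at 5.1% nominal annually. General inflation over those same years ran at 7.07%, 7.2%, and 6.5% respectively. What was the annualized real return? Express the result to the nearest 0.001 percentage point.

-1.705%

Cumulative inflation factor: 1.0707 × 1.072 × 1.065 ≈ 1.22240.
Nominal growth factor: 1.16094. Real growth factor = 1.16094 / 1.22240 ≈ 0.94972.
Annualized: 0.94972^(1/3) − 1 ≈ -0.01705.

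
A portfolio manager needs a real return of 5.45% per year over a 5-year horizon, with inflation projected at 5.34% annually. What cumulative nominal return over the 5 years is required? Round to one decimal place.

69.1%

Required annual nominal rate: (1+5.45%)(1+5.34%) − 1 = 11.08103%.
Cumulative over 5 years: (1 + 0.1108103)^5 − 1 ≈ 0.69122.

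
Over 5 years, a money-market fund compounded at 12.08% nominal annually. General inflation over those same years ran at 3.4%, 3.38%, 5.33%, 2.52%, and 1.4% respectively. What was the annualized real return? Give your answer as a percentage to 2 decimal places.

Cumulative inflation factor: 1.034 × 1.0338 × 1.0533 × 1.0252 × 1.014 ≈ 1.17046.
Nominal growth factor: 1.76864. Real growth factor = 1.76864 / 1.17046 ≈ 1.51107.
Annualized: 1.51107^(1/5) − 1 ≈ 0.08607.

8.61%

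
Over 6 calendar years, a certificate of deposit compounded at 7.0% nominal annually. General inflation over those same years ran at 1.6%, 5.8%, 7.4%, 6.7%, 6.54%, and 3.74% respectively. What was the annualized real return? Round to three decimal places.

Cumulative inflation factor: 1.016 × 1.058 × 1.074 × 1.067 × 1.0654 × 1.0374 ≈ 1.36147.
Nominal growth factor: 1.50073. Real growth factor = 1.50073 / 1.36147 ≈ 1.10229.
Annualized: 1.10229^(1/6) − 1 ≈ 0.01636.

1.636%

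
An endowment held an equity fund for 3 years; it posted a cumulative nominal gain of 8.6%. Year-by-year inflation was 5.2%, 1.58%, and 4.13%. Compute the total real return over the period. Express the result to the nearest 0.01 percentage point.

-2.40%

Cumulative inflation factor: 1.052 × 1.0158 × 1.0413 ≈ 1.11276.
Nominal growth factor: 1.08600. Real growth factor = 1.08600 / 1.11276 ≈ 0.97596.
Total real return ≈ -2.4045%.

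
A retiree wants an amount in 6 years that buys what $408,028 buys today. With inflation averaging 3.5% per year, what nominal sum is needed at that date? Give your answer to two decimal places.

Cumulative price-level factor: (1+3.5%)^6 ≈ 1.2292553263.
The nominal amount required is $408,028 scaled up by that factor.

$501,570.59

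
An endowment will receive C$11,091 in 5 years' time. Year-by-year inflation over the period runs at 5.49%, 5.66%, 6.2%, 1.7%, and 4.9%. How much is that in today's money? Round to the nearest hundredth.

C$8,782.70

Price-level factor over 5 years: 1.0549 × 1.0566 × 1.062 × 1.017 × 1.049 ≈ 1.2628240857.
Purchasing power today: C$11,091 divided by that factor.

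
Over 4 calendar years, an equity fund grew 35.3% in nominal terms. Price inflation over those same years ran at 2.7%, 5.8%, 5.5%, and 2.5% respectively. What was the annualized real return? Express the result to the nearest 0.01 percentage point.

Cumulative inflation factor: 1.027 × 1.058 × 1.055 × 1.025 ≈ 1.17499.
Nominal growth factor: 1.35300. Real growth factor = 1.35300 / 1.17499 ≈ 1.15150.
Annualized: 1.15150^(1/4) − 1 ≈ 0.03590.

3.59%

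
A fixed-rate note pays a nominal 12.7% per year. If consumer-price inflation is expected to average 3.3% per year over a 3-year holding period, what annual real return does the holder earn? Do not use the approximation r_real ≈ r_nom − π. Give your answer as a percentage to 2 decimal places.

With constant rates the annual real return is the same each year: (1+12.7%)/(1+3.3%) − 1 = 0.09100.

9.10%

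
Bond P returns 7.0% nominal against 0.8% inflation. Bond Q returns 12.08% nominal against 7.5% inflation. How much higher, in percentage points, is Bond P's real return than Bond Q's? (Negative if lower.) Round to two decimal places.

Bond P real return: 1.070/1.008 − 1 = 6.151%.
Bond Q real return: 1.1208/1.075 − 1 = 4.260%.
Difference: 6.151 − 4.260 = 1.891 pp.

1.89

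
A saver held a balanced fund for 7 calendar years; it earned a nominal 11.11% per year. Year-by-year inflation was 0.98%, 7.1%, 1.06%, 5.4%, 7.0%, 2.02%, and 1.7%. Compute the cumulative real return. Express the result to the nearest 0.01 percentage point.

Cumulative inflation factor: 1.0098 × 1.071 × 1.0106 × 1.054 × 1.070 × 1.0202 × 1.017 ≈ 1.27889.
Nominal growth factor: 2.09061. Real growth factor = 2.09061 / 1.27889 ≈ 1.63470.
Total real return ≈ 63.4697%.

63.47%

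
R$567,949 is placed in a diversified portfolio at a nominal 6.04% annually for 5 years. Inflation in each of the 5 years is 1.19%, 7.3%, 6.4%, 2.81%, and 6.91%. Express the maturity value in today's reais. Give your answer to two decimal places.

Nominal value at maturity: R$567,949 × (1 + 6.04%)^5 ≈ R$761,479.01.
Price-level factor over 5 years: 1.0119 × 1.073 × 1.064 × 1.0281 × 1.0691 ≈ 1.2697921402.
Dividing the nominal maturity value by the price-level factor gives the value in today's money.

R$599,687.92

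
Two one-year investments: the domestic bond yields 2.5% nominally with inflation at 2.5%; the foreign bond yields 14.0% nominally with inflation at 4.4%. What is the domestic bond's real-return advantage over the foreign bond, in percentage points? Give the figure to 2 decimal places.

The domestic bond real return: 1.025/1.025 − 1 = 0.000%.
The foreign bond real return: 1.140/1.044 − 1 = 9.195%.
Difference: 0.000 − 9.195 = -9.195 pp.

-9.20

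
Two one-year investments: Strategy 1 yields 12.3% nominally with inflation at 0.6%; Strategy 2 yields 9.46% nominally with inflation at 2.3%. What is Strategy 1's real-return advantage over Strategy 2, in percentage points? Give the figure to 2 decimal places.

4.63

Strategy 1 real return: 1.123/1.006 − 1 = 11.630%.
Strategy 2 real return: 1.0946/1.023 − 1 = 6.999%.
Difference: 11.630 − 6.999 = 4.631 pp.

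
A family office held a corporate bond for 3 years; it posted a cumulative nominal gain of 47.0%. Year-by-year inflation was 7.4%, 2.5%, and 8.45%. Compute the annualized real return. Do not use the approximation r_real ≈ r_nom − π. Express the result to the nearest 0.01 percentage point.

Cumulative inflation factor: 1.074 × 1.025 × 1.0845 ≈ 1.19387.
Nominal growth factor: 1.47000. Real growth factor = 1.47000 / 1.19387 ≈ 1.23129.
Annualized: 1.23129^(1/3) − 1 ≈ 0.07182.

7.18%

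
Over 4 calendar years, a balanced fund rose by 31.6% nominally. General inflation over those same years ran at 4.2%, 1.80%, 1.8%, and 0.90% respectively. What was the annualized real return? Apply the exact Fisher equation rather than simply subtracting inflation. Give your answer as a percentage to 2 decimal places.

4.83%

Cumulative inflation factor: 1.042 × 1.0180 × 1.018 × 1.0090 ≈ 1.08957.
Nominal growth factor: 1.31600. Real growth factor = 1.31600 / 1.08957 ≈ 1.20782.
Annualized: 1.20782^(1/4) − 1 ≈ 0.04834.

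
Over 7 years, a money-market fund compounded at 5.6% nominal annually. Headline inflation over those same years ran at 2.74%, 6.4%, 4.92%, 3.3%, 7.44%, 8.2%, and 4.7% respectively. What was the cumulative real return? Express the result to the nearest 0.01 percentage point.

Cumulative inflation factor: 1.0274 × 1.064 × 1.0492 × 1.033 × 1.0744 × 1.082 × 1.047 ≈ 1.44205.
Nominal growth factor: 1.46436. Real growth factor = 1.46436 / 1.44205 ≈ 1.01547.
Total real return ≈ 1.5471%.

1.55%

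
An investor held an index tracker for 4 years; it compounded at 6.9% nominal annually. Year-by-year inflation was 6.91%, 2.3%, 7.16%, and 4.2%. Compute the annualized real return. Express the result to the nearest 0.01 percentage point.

1.69%

Cumulative inflation factor: 1.0691 × 1.023 × 1.0716 × 1.042 ≈ 1.22122.
Nominal growth factor: 1.30590. Real growth factor = 1.30590 / 1.22122 ≈ 1.06934.
Annualized: 1.06934^(1/4) − 1 ≈ 0.01690.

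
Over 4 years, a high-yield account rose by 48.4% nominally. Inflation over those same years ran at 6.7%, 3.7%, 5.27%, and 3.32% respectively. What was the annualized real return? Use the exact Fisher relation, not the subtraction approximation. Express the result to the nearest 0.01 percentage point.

5.38%

Cumulative inflation factor: 1.067 × 1.037 × 1.0527 × 1.0332 ≈ 1.20346.
Nominal growth factor: 1.48400. Real growth factor = 1.48400 / 1.20346 ≈ 1.23311.
Annualized: 1.23311^(1/4) − 1 ≈ 0.05378.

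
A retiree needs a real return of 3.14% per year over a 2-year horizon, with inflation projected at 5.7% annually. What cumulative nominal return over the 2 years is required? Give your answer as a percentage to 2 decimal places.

Required annual nominal rate: (1+3.14%)(1+5.7%) − 1 = 9.01898%.
Cumulative over 2 years: (1 + 0.0901898)^2 − 1 ≈ 0.18851.

18.85%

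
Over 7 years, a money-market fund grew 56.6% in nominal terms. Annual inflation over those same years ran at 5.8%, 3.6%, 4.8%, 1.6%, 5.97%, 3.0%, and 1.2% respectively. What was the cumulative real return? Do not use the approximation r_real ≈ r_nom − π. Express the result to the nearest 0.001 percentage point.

Cumulative inflation factor: 1.058 × 1.036 × 1.048 × 1.016 × 1.0597 × 1.030 × 1.012 ≈ 1.28914.
Nominal growth factor: 1.56600. Real growth factor = 1.56600 / 1.28914 ≈ 1.21476.
Total real return ≈ 21.4761%.

21.476%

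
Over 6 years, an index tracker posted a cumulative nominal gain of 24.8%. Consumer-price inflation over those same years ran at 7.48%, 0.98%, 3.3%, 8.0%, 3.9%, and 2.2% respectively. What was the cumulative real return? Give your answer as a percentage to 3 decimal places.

Cumulative inflation factor: 1.0748 × 1.0098 × 1.033 × 1.080 × 1.039 × 1.022 ≈ 1.28574.
Nominal growth factor: 1.24800. Real growth factor = 1.24800 / 1.28574 ≈ 0.97065.
Total real return ≈ -2.9354%.

-2.935%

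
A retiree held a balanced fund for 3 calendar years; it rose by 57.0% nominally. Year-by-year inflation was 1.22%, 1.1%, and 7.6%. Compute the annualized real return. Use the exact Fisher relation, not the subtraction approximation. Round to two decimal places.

12.55%

Cumulative inflation factor: 1.0122 × 1.011 × 1.076 ≈ 1.10111.
Nominal growth factor: 1.57000. Real growth factor = 1.57000 / 1.10111 ≈ 1.42584.
Annualized: 1.42584^(1/3) − 1 ≈ 0.12553.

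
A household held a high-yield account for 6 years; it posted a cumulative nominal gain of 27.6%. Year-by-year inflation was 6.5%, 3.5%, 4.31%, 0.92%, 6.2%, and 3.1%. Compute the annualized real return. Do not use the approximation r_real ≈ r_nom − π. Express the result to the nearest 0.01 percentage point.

0.07%

Cumulative inflation factor: 1.065 × 1.035 × 1.0431 × 1.0092 × 1.062 × 1.031 ≈ 1.27050.
Nominal growth factor: 1.27600. Real growth factor = 1.27600 / 1.27050 ≈ 1.00433.
Annualized: 1.00433^(1/6) − 1 ≈ 0.00072.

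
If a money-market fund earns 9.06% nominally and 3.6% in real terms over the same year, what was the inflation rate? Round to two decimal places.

From (1+r_nom) = (1+r_real)(1+π), we get 1+π = (1 + 9.06%)/(1 + 3.6%) = 1.0906/1.036 ≈ 1.05270.
So π ≈ 5.2703%.

5.27%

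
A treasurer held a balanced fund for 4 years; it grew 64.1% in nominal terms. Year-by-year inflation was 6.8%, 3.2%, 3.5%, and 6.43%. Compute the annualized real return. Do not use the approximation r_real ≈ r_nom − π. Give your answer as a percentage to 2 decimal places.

Cumulative inflation factor: 1.068 × 1.032 × 1.035 × 1.0643 ≈ 1.21410.
Nominal growth factor: 1.64100. Real growth factor = 1.64100 / 1.21410 ≈ 1.35162.
Annualized: 1.35162^(1/4) − 1 ≈ 0.07823.

7.82%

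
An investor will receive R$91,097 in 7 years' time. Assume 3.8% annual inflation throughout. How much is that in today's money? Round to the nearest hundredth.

Price-level factor over 7 years: (1 + 3.8%)^7 ≈ 1.2983191849.
Purchasing power today: R$91,097 divided by that factor.

R$70,165.33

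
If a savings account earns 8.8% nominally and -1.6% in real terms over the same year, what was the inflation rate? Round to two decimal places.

10.57%

From (1+r_nom) = (1+r_real)(1+π), we get 1+π = (1 + 8.8%)/(1 − 1.6%) = 1.088/0.984 ≈ 1.10569.
So π ≈ 10.5691%.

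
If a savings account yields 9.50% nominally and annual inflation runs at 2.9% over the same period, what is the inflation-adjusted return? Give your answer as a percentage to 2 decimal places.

Real return via the Fisher equation: (1 + 9.50%)/(1 + 2.9%) − 1 = 1.0950/1.029 − 1 ≈ 0.06414.

6.41%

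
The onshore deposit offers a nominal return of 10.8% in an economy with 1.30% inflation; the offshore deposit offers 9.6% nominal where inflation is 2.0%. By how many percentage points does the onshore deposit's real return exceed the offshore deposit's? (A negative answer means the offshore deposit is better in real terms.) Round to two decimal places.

The onshore deposit real return: 1.108/1.0130 − 1 = 9.378%.
The offshore deposit real return: 1.096/1.020 − 1 = 7.451%.
Difference: 9.378 − 7.451 = 1.927 pp.

1.93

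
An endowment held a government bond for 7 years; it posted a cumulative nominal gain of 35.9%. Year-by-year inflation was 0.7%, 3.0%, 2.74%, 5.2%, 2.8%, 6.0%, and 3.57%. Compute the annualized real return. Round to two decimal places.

1.03%

Cumulative inflation factor: 1.007 × 1.030 × 1.0274 × 1.052 × 1.028 × 1.060 × 1.0357 ≈ 1.26519.
Nominal growth factor: 1.35900. Real growth factor = 1.35900 / 1.26519 ≈ 1.07415.
Annualized: 1.07415^(1/7) − 1 ≈ 0.01027.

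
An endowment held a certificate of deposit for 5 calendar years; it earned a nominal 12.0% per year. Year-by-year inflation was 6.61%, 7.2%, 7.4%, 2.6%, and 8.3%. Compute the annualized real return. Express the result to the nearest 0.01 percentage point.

Cumulative inflation factor: 1.0661 × 1.072 × 1.074 × 1.026 × 1.083 ≈ 1.36387.
Nominal growth factor: 1.76234. Real growth factor = 1.76234 / 1.36387 ≈ 1.29216.
Annualized: 1.29216^(1/5) − 1 ≈ 0.05260.

5.26%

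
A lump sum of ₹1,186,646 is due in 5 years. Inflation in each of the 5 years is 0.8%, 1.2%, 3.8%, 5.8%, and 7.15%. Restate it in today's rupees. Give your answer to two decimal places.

₹988,564.34

Price-level factor over 5 years: 1.008 × 1.012 × 1.038 × 1.058 × 1.0715 ≈ 1.2003730634.
Purchasing power today: ₹1,186,646 divided by that factor.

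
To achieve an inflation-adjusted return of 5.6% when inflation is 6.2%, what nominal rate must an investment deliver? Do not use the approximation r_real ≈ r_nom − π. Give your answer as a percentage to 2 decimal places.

12.15%

By the Fisher equation, 1 + r_nom = (1 + 5.6%)(1 + 6.2%) = 1.056 × 1.062 = 1.121472.
So r_nom = 12.1472%.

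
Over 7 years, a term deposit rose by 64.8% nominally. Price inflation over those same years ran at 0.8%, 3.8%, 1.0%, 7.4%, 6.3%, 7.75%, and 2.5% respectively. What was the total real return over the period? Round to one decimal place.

Cumulative inflation factor: 1.008 × 1.038 × 1.010 × 1.074 × 1.063 × 1.0775 × 1.025 ≈ 1.33247.
Nominal growth factor: 1.64800. Real growth factor = 1.64800 / 1.33247 ≈ 1.23680.
Total real return ≈ 23.6799%.

23.7%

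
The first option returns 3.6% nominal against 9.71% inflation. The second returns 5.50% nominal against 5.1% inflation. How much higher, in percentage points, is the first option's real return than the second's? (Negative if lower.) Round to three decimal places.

The first option real return: 1.036/1.0971 − 1 = -5.5692%.
The second real return: 1.0550/1.051 − 1 = 0.3806%.
Difference: -5.5692 − 0.3806 = -5.9498 pp.

-5.950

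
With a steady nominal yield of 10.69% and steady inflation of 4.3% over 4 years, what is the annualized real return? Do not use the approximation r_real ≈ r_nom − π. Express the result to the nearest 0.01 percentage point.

With constant rates the annual real return is the same each year: (1+10.69%)/(1+4.3%) − 1 = 0.06127.

6.13%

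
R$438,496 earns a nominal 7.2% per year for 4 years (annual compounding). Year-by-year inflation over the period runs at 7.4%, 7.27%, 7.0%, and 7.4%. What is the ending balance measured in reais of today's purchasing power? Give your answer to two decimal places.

Nominal value at maturity: R$438,496 × (1 + 7.2%)^4 ≈ R$579,088.28.
Price-level factor over 4 years: 1.074 × 1.0727 × 1.070 × 1.074 ≈ 1.3239470646.
Dividing the nominal maturity value by the price-level factor gives the value in today's money.

R$437,395.34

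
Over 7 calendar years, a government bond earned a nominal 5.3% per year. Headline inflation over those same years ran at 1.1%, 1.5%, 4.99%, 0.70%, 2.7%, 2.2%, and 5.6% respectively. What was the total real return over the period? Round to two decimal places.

19.38%

Cumulative inflation factor: 1.011 × 1.015 × 1.0499 × 1.0070 × 1.027 × 1.022 × 1.056 ≈ 1.20249.
Nominal growth factor: 1.43548. Real growth factor = 1.43548 / 1.20249 ≈ 1.19376.
Total real return ≈ 19.3765%.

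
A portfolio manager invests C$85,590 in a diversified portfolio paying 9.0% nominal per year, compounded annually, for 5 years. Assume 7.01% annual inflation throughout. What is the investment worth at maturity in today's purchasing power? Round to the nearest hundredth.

C$93,849.87

Nominal value at maturity: C$85,590 × (1 + 9.0%)^5 ≈ C$131,690.82.
Price-level factor over 5 years: (1 + 7.01%)^5 ≈ 1.4032072512.
Dividing the nominal maturity value by the price-level factor gives the value in today's money.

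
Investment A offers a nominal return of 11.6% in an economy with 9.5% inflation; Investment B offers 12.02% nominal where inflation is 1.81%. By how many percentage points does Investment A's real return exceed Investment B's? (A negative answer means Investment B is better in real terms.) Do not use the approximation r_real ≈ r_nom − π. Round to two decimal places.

Investment A real return: 1.116/1.095 − 1 = 1.918%.
Investment B real return: 1.1202/1.0181 − 1 = 10.028%.
Difference: 1.918 − 10.028 = -8.110 pp.

-8.11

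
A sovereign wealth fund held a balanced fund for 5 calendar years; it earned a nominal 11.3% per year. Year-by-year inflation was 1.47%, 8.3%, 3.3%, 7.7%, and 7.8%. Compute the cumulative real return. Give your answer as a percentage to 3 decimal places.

29.591%

Cumulative inflation factor: 1.0147 × 1.083 × 1.033 × 1.077 × 1.078 ≈ 1.31796.
Nominal growth factor: 1.70795. Real growth factor = 1.70795 / 1.31796 ≈ 1.29591.
Total real return ≈ 29.5910%.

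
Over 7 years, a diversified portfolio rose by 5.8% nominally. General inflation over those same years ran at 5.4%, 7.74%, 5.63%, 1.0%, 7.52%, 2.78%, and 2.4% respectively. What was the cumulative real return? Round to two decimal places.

Cumulative inflation factor: 1.054 × 1.0774 × 1.0563 × 1.010 × 1.0752 × 1.0278 × 1.024 ≈ 1.37096.
Nominal growth factor: 1.05800. Real growth factor = 1.05800 / 1.37096 ≈ 0.77172.
Total real return ≈ -22.8277%.

-22.83%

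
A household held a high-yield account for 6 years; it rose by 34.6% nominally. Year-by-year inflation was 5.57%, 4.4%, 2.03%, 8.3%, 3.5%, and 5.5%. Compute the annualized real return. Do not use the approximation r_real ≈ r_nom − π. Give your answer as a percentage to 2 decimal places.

0.20%

Cumulative inflation factor: 1.0557 × 1.044 × 1.0203 × 1.083 × 1.035 × 1.055 ≈ 1.32981.
Nominal growth factor: 1.34600. Real growth factor = 1.34600 / 1.32981 ≈ 1.01217.
Annualized: 1.01217^(1/6) − 1 ≈ 0.00202.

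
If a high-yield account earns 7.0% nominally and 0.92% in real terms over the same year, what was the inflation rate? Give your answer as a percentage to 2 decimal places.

From (1+r_nom) = (1+r_real)(1+π), we get 1+π = (1 + 7.0%)/(1 + 0.92%) = 1.070/1.0092 ≈ 1.06025.
So π ≈ 6.0246%.

6.02%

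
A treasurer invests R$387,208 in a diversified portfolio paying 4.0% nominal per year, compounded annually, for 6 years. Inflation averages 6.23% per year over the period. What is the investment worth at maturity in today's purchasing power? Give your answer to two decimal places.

Nominal value at maturity: R$387,208 × (1 + 4.0%)^6 ≈ R$489,941.65.
Price-level factor over 6 years: (1 + 6.23%)^6 ≈ 1.4370870931.
The maturity value deflated by that factor is the answer in today's purchasing power.

R$340,926.90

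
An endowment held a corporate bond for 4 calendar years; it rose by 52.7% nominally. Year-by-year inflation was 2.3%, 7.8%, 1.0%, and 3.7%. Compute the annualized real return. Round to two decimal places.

Cumulative inflation factor: 1.023 × 1.078 × 1.010 × 1.037 ≈ 1.15503.
Nominal growth factor: 1.52700. Real growth factor = 1.52700 / 1.15503 ≈ 1.32204.
Annualized: 1.32204^(1/4) − 1 ≈ 0.07229.

7.23%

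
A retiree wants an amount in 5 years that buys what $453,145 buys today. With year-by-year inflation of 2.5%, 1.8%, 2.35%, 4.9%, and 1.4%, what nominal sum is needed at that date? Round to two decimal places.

$514,766.32

Cumulative price-level factor: 1.025 × 1.018 × 1.0235 × 1.049 × 1.014 ≈ 1.1359858809.
The nominal amount required is $453,145 scaled up by that factor.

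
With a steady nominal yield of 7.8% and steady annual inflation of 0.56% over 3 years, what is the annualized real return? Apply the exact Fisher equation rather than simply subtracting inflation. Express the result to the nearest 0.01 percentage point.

With constant rates the annual real return is the same each year: (1+7.8%)/(1+0.56%) − 1 = 0.07200.

7.20%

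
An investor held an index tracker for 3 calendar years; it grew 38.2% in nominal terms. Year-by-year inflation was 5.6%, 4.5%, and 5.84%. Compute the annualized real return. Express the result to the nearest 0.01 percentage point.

Cumulative inflation factor: 1.056 × 1.045 × 1.0584 ≈ 1.16797.
Nominal growth factor: 1.38200. Real growth factor = 1.38200 / 1.16797 ≈ 1.18325.
Annualized: 1.18325^(1/3) − 1 ≈ 0.05769.

5.77%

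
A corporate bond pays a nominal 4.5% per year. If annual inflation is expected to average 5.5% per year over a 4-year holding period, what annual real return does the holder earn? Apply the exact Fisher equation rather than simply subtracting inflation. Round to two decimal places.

With constant rates the annual real return is the same each year: (1+4.5%)/(1+5.5%) − 1 = -0.00948.

-0.95%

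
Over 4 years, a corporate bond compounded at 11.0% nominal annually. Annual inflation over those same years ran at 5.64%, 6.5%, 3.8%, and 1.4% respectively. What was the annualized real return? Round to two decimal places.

Cumulative inflation factor: 1.0564 × 1.065 × 1.038 × 1.014 ≈ 1.18417.
Nominal growth factor: 1.51807. Real growth factor = 1.51807 / 1.18417 ≈ 1.28197.
Annualized: 1.28197^(1/4) − 1 ≈ 0.06407.

6.41%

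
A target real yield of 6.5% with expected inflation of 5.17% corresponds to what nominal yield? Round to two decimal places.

12.01%

By the Fisher equation, 1 + r_nom = (1 + 6.5%)(1 + 5.17%) = 1.065 × 1.0517 = 1.1200605.
So r_nom = 12.00605%.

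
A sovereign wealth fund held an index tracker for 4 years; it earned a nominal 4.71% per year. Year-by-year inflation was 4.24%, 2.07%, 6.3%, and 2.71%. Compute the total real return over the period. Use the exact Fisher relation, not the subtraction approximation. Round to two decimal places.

Cumulative inflation factor: 1.0424 × 1.0207 × 1.063 × 1.0271 ≈ 1.16166.
Nominal growth factor: 1.20213. Real growth factor = 1.20213 / 1.16166 ≈ 1.03484.
Total real return ≈ 3.4842%.

3.48%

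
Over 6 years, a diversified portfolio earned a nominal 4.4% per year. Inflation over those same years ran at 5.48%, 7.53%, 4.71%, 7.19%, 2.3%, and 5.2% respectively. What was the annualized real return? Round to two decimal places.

Cumulative inflation factor: 1.0548 × 1.0753 × 1.0471 × 1.0719 × 1.023 × 1.052 ≈ 1.37004.
Nominal growth factor: 1.29480. Real growth factor = 1.29480 / 1.37004 ≈ 0.94508.
Annualized: 0.94508^(1/6) − 1 ≈ -0.00937.

-0.94%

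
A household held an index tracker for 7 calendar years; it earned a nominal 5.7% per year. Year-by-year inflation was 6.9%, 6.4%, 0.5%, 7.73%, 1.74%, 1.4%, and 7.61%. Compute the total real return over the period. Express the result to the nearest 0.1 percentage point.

Cumulative inflation factor: 1.069 × 1.064 × 1.005 × 1.0773 × 1.0174 × 1.014 × 1.0761 ≈ 1.36711.
Nominal growth factor: 1.47409. Real growth factor = 1.47409 / 1.36711 ≈ 1.07825.
Total real return ≈ 7.8253%.

7.8%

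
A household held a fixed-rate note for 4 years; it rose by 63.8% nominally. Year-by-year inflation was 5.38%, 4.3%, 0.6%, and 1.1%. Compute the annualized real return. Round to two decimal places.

10.02%

Cumulative inflation factor: 1.0538 × 1.043 × 1.006 × 1.011 ≈ 1.11787.
Nominal growth factor: 1.63800. Real growth factor = 1.63800 / 1.11787 ≈ 1.46529.
Annualized: 1.46529^(1/4) − 1 ≈ 0.10022.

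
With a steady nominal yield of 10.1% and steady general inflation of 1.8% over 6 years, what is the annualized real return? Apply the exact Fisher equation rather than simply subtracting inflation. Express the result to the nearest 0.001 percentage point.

8.153%

With constant rates the annual real return is the same each year: (1+10.1%)/(1+1.8%) − 1 = 0.08153.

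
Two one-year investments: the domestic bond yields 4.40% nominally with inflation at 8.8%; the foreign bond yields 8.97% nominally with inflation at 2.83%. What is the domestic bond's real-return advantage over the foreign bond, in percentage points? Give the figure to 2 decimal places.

-10.02

The domestic bond real return: 1.0440/1.088 − 1 = -4.044%.
The foreign bond real return: 1.0897/1.0283 − 1 = 5.971%.
Difference: -4.044 − 5.971 = -10.015 pp.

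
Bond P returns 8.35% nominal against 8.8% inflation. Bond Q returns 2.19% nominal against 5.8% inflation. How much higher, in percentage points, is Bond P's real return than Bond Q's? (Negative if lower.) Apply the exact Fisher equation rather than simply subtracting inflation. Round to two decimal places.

3.00

Bond P real return: 1.0835/1.088 − 1 = -0.414%.
Bond Q real return: 1.0219/1.058 − 1 = -3.412%.
Difference: -0.414 − (-3.412) = 2.998 pp.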